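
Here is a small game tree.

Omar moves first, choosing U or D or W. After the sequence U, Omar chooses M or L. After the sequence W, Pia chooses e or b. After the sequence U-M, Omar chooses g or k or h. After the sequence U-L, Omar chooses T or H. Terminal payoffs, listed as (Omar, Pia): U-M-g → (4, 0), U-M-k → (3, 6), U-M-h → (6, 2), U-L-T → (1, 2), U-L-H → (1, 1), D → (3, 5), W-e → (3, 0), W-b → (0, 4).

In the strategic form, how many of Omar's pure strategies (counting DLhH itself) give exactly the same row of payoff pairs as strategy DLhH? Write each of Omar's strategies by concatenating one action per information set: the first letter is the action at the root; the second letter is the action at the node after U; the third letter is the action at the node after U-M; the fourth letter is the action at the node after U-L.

12

Row for DLhH (columns e, b): (3,5) (3,5).
Under DLhH, Omar's choice at the node after U and at the node after U-M and at the node after U-L can never be reached regardless of what Pia does, so varying those choices leaves every outcome unchanged.
Holding the reachable choices fixed and varying the unreachable ones freely already gives 2 × 3 × 2 = 12 equivalent strategies.
No other strategy reproduces this row, so those 12 are the full class: DMgT, DMgH, DMkT, DMkH, DMhT, DMhH, DLgT, DLgH, DLkT, DLkH, DLhT, DLhH.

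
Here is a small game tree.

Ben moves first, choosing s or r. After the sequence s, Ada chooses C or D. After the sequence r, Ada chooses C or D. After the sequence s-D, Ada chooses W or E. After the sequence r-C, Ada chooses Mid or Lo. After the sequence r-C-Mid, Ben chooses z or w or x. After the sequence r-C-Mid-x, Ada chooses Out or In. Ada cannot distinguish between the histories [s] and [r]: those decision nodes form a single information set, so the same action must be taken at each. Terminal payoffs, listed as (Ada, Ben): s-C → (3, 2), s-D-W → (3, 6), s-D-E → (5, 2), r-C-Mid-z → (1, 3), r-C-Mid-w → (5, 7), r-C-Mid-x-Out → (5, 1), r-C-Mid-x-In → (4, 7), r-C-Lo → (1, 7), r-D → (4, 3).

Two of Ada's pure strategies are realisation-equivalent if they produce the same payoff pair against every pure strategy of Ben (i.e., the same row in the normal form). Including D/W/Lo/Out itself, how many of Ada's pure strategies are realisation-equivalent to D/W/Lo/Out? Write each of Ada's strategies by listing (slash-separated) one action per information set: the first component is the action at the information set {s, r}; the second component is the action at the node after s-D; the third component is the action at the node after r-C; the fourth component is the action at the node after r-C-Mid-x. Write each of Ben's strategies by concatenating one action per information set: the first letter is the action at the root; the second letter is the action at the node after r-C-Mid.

Row for D/W/Lo/Out (columns sz, sw, sx, rz, rw, rx): (3,6) (3,6) (3,6) (4,3) (4,3) (4,3).
Under D/W/Lo/Out, Ada's choice at the node after r-C and at the node after r-C-Mid-x can never be reached regardless of what Ben does, so varying those choices leaves every outcome unchanged.
Holding the reachable choices fixed and varying the unreachable ones freely already gives 2 × 2 = 4 equivalent strategies.
No other strategy reproduces this row, so those 4 are the full class: D/W/Mid/Out, D/W/Mid/In, D/W/Lo/Out, D/W/Lo/In.

4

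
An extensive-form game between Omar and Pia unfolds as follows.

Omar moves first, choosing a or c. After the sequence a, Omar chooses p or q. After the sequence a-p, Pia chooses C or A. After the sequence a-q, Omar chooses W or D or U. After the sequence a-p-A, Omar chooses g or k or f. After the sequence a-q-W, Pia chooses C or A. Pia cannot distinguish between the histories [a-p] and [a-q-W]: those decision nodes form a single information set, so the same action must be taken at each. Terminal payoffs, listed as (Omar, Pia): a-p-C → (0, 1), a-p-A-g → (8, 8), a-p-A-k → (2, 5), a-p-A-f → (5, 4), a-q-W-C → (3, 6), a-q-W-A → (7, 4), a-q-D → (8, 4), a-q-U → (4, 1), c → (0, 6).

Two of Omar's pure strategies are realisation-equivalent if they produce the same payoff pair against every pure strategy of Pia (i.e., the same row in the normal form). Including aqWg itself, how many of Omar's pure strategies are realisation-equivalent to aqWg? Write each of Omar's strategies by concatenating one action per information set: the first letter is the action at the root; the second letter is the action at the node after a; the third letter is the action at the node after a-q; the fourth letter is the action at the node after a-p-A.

Row for aqWg (columns C, A): (3,6) (7,4).
Under aqWg, Omar's choice at the node after a-p-A can never be reached regardless of what Pia does, so varying those choices leaves every outcome unchanged.
Holding the reachable choices fixed and varying the unreachable one freely already gives 3 equivalent strategies.
No other strategy reproduces this row, so those 3 are the full class: aqWg, aqWk, aqWf.

3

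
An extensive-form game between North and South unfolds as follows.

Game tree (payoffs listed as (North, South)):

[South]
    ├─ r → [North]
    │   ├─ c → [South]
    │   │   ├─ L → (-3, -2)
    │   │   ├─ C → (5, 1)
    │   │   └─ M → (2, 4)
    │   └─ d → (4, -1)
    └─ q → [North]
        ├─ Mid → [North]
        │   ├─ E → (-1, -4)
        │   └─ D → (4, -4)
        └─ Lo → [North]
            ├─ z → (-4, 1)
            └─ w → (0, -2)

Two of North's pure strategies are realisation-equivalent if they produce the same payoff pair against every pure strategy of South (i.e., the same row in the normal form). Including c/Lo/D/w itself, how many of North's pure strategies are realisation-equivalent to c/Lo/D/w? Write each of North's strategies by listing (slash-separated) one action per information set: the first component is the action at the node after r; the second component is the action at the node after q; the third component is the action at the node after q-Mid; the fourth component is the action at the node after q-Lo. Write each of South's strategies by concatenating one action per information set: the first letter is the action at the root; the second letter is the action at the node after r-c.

Row for c/Lo/D/w (columns rL, rC, rM, qL, qC, qM): (-3,-2) (5,1) (2,4) (0,-2) (0,-2) (0,-2).
Under c/Lo/D/w, North's choice at the node after q-Mid can never be reached regardless of what South does, so varying those choices leaves every outcome unchanged.
Holding the reachable choices fixed and varying the unreachable one freely already gives 2 equivalent strategies.
No other strategy reproduces this row, so those 2 are the full class: c/Lo/E/w, c/Lo/D/w.

2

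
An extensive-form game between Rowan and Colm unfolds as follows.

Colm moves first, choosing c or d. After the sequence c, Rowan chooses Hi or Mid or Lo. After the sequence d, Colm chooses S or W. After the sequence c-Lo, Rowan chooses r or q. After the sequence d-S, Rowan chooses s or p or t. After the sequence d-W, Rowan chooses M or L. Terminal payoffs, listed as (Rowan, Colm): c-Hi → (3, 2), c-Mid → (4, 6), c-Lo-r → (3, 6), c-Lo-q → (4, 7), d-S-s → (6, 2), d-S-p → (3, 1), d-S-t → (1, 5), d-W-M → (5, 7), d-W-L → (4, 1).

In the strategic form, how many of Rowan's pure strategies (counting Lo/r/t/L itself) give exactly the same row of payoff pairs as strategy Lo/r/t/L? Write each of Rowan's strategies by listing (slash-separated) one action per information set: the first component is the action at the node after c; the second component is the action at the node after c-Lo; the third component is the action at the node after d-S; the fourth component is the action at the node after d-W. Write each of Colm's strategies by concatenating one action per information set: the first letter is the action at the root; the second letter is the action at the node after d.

Row for Lo/r/t/L (columns cS, cW, dS, dW): (3,6) (3,6) (1,5) (4,1).
Every one of Rowan's information sets is on the play path for some reply by Colm when Rowan follows Lo/r/t/L.
Changing the action at any of them therefore changes at least one column, so only Lo/r/t/L itself gives this row.

1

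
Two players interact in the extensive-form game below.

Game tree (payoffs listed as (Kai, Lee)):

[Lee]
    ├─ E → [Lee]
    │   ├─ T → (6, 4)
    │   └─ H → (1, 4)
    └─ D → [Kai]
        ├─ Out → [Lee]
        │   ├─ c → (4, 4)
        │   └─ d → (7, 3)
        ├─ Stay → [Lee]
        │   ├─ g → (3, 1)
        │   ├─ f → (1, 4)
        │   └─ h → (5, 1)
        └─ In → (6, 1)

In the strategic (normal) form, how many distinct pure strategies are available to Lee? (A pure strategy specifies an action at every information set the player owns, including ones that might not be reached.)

Lee owns the root with actions {E, D} — two choices.
Lee owns the node after E with actions {T, H} — two choices.
Lee owns the node after D-Out with actions {c, d} — two choices.
Lee owns the node after D-Stay with actions {g, f, h} — three choices.
A pure strategy fixes one action at each information set independently, so the count is the product 2 × 2 × 2 × 3 = 24.
(For reference, Kai has 3 pure strategies, giving a 24×3 normal-form matrix.)

24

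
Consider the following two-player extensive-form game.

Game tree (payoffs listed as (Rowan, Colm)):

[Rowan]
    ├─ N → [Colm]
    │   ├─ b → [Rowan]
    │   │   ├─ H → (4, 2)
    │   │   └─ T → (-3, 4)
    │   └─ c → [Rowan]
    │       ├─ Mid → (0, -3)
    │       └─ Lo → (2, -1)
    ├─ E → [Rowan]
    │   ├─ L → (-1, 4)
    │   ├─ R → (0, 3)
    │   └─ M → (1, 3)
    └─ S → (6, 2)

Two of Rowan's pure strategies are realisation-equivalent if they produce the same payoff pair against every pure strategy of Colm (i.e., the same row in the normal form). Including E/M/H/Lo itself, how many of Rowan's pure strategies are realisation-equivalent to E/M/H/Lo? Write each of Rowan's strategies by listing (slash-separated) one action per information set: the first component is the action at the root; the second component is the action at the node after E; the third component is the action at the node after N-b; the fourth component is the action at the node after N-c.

Row for E/M/H/Lo (columns b, c): (1,3) (1,3).
Under E/M/H/Lo, Rowan's choice at the node after N-b and at the node after N-c can never be reached regardless of what Colm does, so varying those choices leaves every outcome unchanged.
Holding the reachable choices fixed and varying the unreachable ones freely already gives 2 × 2 = 4 equivalent strategies.
No other strategy reproduces this row, so those 4 are the full class: E/M/H/Mid, E/M/H/Lo, E/M/T/Mid, E/M/T/Lo.

4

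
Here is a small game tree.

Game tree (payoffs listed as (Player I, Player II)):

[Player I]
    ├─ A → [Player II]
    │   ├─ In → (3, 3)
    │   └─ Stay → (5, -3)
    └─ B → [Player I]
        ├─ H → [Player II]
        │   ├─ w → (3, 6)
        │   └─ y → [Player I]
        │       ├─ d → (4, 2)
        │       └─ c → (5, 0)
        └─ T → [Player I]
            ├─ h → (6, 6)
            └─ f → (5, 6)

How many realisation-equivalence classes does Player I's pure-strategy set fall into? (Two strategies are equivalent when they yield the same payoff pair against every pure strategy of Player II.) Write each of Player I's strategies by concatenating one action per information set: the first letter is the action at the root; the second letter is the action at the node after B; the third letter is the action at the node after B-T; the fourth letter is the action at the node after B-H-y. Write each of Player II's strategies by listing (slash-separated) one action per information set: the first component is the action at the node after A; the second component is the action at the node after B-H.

5

Player I has 16 pure strategies: AHhd, AHhc, AHfd, AHfc, AThd, AThc, ATfd, ATfc, BHhd, BHhc, BHfd, BHfc, BThd, BThc, BTfd, BTfc. Columns: In/w, In/y, Stay/w, Stay/y.
{AHhd, AHhc, AHfd, AHfc, AThd, AThc, ATfd, ATfc} → row (3,3) (3,3) (5,-3) (5,-3)
{BHhd, BHfd} → row (3,6) (4,2) (3,6) (4,2)
{BHhc, BHfc} → row (3,6) (5,0) (3,6) (5,0)
{BThd, BThc} → row (6,6) (6,6) (6,6) (6,6)
{BTfd, BTfc} → row (5,6) (5,6) (5,6) (5,6)
That's 5 distinct rows out of 16 strategies.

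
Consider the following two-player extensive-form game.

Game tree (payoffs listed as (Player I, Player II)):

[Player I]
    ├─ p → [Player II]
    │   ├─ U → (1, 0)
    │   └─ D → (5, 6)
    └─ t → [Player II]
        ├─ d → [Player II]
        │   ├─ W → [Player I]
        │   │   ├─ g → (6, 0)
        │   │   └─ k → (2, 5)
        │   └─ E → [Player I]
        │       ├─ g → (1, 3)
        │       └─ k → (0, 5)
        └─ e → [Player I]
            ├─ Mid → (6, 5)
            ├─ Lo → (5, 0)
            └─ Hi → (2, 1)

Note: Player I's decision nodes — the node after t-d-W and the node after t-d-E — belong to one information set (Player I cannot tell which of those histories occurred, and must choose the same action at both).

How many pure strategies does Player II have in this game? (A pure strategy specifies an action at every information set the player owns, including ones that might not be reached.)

Player II owns the node after p with actions {U, D} — two choices.
Player II owns the node after t with actions {d, e} — two choices.
Player II owns the node after t-d with actions {W, E} — two choices.
A pure strategy fixes one action at each information set independently, so the count is the product 2 × 2 × 2 = 8.
(For reference, Player I has 12 pure strategies, giving a 8×12 normal-form matrix.)

8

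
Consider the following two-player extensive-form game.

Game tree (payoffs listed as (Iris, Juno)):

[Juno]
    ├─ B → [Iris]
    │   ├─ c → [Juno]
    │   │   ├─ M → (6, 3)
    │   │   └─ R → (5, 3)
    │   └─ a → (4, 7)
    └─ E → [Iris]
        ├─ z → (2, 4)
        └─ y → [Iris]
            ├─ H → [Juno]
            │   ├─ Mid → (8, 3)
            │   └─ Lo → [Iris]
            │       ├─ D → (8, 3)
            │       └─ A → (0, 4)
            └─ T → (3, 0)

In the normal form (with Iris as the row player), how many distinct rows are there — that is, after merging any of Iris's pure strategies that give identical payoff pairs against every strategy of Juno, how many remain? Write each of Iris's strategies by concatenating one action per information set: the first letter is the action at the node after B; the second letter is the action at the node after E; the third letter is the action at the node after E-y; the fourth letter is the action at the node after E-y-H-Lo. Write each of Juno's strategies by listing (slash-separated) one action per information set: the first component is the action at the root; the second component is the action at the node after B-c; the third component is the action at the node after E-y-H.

Iris has 16 pure strategies: czHD, czHA, czTD, czTA, cyHD, cyHA, cyTD, cyTA, azHD, azHA, azTD, azTA, ayHD, ayHA, ayTD, ayTA. Columns: B/M/Mid, B/M/Lo, B/R/Mid, B/R/Lo, E/M/Mid, E/M/Lo, E/R/Mid, E/R/Lo.
{czHD, czHA, czTD, czTA} → row (6,3) (6,3) (5,3) (5,3) (2,4) (2,4) (2,4) (2,4)
{cyHD} → row (6,3) (6,3) (5,3) (5,3) (8,3) (8,3) (8,3) (8,3)
{cyHA} → row (6,3) (6,3) (5,3) (5,3) (8,3) (0,4) (8,3) (0,4)
{cyTD, cyTA} → row (6,3) (6,3) (5,3) (5,3) (3,0) (3,0) (3,0) (3,0)
{azHD, azHA, azTD, azTA} → row (4,7) (4,7) (4,7) (4,7) (2,4) (2,4) (2,4) (2,4)
{ayHD} → row (4,7) (4,7) (4,7) (4,7) (8,3) (8,3) (8,3) (8,3)
{ayHA} → row (4,7) (4,7) (4,7) (4,7) (8,3) (0,4) (8,3) (0,4)
{ayTD, ayTA} → row (4,7) (4,7) (4,7) (4,7) (3,0) (3,0) (3,0) (3,0)
That's 8 distinct rows out of 16 strategies.

8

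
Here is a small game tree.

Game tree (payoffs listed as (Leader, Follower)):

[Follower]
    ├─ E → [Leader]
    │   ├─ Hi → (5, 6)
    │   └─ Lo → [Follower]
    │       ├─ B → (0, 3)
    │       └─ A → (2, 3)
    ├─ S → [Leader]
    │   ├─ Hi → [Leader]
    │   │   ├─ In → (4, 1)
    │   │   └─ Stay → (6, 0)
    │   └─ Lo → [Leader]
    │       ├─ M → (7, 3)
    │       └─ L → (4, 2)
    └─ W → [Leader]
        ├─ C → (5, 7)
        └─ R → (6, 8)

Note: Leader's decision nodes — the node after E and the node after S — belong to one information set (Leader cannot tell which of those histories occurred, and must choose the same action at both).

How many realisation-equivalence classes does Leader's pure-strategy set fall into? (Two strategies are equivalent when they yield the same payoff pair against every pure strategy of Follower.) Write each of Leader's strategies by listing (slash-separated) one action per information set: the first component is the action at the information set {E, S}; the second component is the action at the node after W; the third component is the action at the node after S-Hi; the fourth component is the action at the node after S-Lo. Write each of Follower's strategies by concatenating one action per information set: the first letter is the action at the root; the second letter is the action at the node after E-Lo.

8

Leader has 16 pure strategies: Hi/C/In/M, Hi/C/In/L, Hi/C/Stay/M, Hi/C/Stay/L, Hi/R/In/M, Hi/R/In/L, Hi/R/Stay/M, Hi/R/Stay/L, Lo/C/In/M, Lo/C/In/L, Lo/C/Stay/M, Lo/C/Stay/L, Lo/R/In/M, Lo/R/In/L, Lo/R/Stay/M, Lo/R/Stay/L. Columns: EB, EA, SB, SA, WB, WA.
{Hi/C/In/M, Hi/C/In/L} → row (5,6) (5,6) (4,1) (4,1) (5,7) (5,7)
{Hi/C/Stay/M, Hi/C/Stay/L} → row (5,6) (5,6) (6,0) (6,0) (5,7) (5,7)
{Hi/R/In/M, Hi/R/In/L} → row (5,6) (5,6) (4,1) (4,1) (6,8) (6,8)
{Hi/R/Stay/M, Hi/R/Stay/L} → row (5,6) (5,6) (6,0) (6,0) (6,8) (6,8)
{Lo/C/In/M, Lo/C/Stay/M} → row (0,3) (2,3) (7,3) (7,3) (5,7) (5,7)
{Lo/C/In/L, Lo/C/Stay/L} → row (0,3) (2,3) (4,2) (4,2) (5,7) (5,7)
{Lo/R/In/M, Lo/R/Stay/M} → row (0,3) (2,3) (7,3) (7,3) (6,8) (6,8)
{Lo/R/In/L, Lo/R/Stay/L} → row (0,3) (2,3) (4,2) (4,2) (6,8) (6,8)
That's 8 distinct rows out of 16 strategies.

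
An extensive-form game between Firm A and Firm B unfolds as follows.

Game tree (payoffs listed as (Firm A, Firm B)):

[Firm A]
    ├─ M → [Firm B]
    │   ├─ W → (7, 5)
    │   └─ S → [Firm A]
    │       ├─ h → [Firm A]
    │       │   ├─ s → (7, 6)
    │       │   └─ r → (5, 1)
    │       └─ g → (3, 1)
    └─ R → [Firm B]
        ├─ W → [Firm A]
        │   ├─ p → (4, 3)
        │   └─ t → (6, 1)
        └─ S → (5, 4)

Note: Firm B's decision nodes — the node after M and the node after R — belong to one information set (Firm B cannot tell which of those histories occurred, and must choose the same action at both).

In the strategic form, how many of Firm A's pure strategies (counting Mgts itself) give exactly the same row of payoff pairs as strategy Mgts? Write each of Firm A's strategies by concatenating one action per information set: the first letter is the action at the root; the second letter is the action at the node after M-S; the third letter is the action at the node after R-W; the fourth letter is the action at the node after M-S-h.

4

Row for Mgts (columns W, S): (7,5) (3,1).
Under Mgts, Firm A's choice at the node after R-W and at the node after M-S-h can never be reached regardless of what Firm B does, so varying those choices leaves every outcome unchanged.
Holding the reachable choices fixed and varying the unreachable ones freely already gives 2 × 2 = 4 equivalent strategies.
No other strategy reproduces this row, so those 4 are the full class: Mgps, Mgpr, Mgts, Mgtr.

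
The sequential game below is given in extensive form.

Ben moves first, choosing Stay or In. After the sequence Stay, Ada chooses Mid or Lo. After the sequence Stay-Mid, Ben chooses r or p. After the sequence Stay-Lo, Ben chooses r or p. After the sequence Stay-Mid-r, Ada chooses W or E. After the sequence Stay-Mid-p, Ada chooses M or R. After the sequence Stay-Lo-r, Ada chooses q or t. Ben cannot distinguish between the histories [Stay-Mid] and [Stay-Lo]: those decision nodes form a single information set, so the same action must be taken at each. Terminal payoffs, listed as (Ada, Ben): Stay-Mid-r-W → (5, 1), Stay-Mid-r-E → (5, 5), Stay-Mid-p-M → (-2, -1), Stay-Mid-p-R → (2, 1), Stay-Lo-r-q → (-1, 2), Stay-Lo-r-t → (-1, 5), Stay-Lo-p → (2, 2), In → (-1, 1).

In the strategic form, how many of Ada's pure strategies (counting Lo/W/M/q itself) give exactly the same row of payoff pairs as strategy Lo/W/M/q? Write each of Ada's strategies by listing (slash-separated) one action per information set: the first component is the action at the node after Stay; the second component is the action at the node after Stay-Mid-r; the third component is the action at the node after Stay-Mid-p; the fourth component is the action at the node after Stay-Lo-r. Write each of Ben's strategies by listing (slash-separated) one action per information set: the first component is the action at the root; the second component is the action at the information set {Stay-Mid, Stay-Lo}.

4

Row for Lo/W/M/q (columns Stay/r, Stay/p, In/r, In/p): (-1,2) (2,2) (-1,1) (-1,1).
Under Lo/W/M/q, Ada's choice at the node after Stay-Mid-r and at the node after Stay-Mid-p can never be reached regardless of what Ben does, so varying those choices leaves every outcome unchanged.
Holding the reachable choices fixed and varying the unreachable ones freely already gives 2 × 2 = 4 equivalent strategies.
No other strategy reproduces this row, so those 4 are the full class: Lo/W/M/q, Lo/W/R/q, Lo/E/M/q, Lo/E/R/q.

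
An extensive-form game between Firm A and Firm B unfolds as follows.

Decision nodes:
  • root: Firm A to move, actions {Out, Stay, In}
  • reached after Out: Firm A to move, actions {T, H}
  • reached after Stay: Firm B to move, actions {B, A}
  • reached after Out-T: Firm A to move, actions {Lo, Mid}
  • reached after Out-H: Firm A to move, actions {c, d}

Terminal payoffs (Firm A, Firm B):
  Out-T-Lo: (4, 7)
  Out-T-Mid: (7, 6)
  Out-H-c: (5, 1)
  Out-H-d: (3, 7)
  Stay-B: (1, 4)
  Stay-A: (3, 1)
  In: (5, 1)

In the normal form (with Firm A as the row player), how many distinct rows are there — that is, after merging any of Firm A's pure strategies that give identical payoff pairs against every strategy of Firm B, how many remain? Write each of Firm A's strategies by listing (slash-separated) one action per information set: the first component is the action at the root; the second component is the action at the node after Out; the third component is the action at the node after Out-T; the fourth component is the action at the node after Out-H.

Firm A has 24 pure strategies: Out/T/Lo/c, Out/T/Lo/d, Out/T/Mid/c, Out/T/Mid/d, Out/H/Lo/c, Out/H/Lo/d, Out/H/Mid/c, Out/H/Mid/d, Stay/T/Lo/c, Stay/T/Lo/d, Stay/T/Mid/c, Stay/T/Mid/d, Stay/H/Lo/c, Stay/H/Lo/d, Stay/H/Mid/c, Stay/H/Mid/d, In/T/Lo/c, In/T/Lo/d, In/T/Mid/c, In/T/Mid/d, In/H/Lo/c, In/H/Lo/d, In/H/Mid/c, In/H/Mid/d. Columns: B, A.
{Out/T/Lo/c, Out/T/Lo/d} → row (4,7) (4,7)
{Out/T/Mid/c, Out/T/Mid/d} → row (7,6) (7,6)
{Out/H/Lo/c, Out/H/Mid/c, In/T/Lo/c, In/T/Lo/d, In/T/Mid/c, In/T/Mid/d, In/H/Lo/c, In/H/Lo/d, In/H/Mid/c, In/H/Mid/d} → row (5,1) (5,1)
{Out/H/Lo/d, Out/H/Mid/d} → row (3,7) (3,7)
{Stay/T/Lo/c, Stay/T/Lo/d, Stay/T/Mid/c, Stay/T/Mid/d, Stay/H/Lo/c, Stay/H/Lo/d, Stay/H/Mid/c, Stay/H/Mid/d} → row (1,4) (3,1)
That's 5 distinct rows out of 24 strategies.

5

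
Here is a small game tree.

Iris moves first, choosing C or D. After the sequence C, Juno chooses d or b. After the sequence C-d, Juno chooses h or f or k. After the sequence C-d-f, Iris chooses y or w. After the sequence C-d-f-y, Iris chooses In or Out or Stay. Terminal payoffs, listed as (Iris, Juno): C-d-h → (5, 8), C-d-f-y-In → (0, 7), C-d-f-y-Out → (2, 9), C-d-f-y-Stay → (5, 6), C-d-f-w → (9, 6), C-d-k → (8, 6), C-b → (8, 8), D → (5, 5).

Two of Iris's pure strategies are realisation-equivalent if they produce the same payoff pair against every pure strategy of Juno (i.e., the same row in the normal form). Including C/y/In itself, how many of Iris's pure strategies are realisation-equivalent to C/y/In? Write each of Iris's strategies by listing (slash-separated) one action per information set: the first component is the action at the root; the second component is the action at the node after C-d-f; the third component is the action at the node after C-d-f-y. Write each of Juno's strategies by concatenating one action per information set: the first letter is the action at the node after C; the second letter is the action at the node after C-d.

Row for C/y/In (columns dh, df, dk, bh, bf, bk): (5,8) (0,7) (8,6) (8,8) (8,8) (8,8).
Every one of Iris's information sets is on the play path for some reply by Juno when Iris follows C/y/In.
Changing the action at any of them therefore changes at least one column, so only C/y/In itself gives this row.

1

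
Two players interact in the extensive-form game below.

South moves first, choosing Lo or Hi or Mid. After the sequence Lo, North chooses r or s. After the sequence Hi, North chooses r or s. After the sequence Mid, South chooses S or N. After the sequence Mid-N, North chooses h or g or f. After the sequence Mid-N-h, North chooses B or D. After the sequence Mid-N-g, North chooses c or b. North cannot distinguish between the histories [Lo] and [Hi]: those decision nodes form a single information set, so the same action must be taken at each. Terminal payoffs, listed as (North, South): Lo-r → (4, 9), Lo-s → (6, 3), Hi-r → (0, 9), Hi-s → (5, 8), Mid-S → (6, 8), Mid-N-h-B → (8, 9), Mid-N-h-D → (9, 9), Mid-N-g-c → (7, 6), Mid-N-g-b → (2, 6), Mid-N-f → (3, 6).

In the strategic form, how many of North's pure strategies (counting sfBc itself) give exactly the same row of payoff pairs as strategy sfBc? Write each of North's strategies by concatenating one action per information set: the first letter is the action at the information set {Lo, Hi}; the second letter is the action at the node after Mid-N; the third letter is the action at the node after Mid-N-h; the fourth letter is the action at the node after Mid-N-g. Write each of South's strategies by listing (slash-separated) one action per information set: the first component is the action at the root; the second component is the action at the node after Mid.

Row for sfBc (columns Lo/S, Lo/N, Hi/S, Hi/N, Mid/S, Mid/N): (6,3) (6,3) (5,8) (5,8) (6,8) (3,6).
Under sfBc, North's choice at the node after Mid-N-h and at the node after Mid-N-g can never be reached regardless of what South does, so varying those choices leaves every outcome unchanged.
Holding the reachable choices fixed and varying the unreachable ones freely already gives 2 × 2 = 4 equivalent strategies.
No other strategy reproduces this row, so those 4 are the full class: sfBc, sfBb, sfDc, sfDb.

4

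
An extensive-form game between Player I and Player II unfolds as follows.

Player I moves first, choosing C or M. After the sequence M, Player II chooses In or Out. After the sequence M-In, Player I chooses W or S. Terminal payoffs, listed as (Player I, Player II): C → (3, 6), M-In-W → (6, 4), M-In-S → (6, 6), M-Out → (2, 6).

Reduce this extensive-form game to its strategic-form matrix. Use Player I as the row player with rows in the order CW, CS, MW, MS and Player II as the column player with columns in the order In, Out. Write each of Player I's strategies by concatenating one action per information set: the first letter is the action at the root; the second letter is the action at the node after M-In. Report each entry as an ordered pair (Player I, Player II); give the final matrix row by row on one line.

           In      Out
  CW    (3,6)    (3,6)
  CS    (3,6)    (3,6)
  MW    (6,4)    (2,6)
  MS    (6,6)    (2,6)

CW: (3,6) (3,6) | CS: (3,6) (3,6) | MW: (6,4) (2,6) | MS: (6,6) (2,6)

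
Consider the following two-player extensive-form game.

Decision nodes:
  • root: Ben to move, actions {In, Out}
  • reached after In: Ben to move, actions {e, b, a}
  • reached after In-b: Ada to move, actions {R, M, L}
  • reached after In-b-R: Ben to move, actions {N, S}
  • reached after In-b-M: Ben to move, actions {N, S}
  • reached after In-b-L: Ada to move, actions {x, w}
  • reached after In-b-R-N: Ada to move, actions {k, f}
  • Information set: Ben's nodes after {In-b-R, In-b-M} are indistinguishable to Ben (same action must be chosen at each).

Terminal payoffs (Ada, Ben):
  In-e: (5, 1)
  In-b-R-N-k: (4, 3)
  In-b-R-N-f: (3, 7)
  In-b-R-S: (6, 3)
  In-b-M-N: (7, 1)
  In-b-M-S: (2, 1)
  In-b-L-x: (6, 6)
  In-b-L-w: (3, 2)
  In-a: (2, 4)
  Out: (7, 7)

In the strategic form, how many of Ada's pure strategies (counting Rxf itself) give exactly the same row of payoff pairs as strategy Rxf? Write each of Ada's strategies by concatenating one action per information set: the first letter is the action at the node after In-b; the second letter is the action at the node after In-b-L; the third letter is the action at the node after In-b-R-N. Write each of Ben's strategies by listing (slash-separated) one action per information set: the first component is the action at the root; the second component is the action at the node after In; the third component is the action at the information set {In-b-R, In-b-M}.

Row for Rxf (columns In/e/N, In/e/S, In/b/N, In/b/S, In/a/N, In/a/S, Out/e/N, Out/e/S, Out/b/N, Out/b/S, Out/a/N, Out/a/S): (5,1) (5,1) (3,7) (6,3) (2,4) (2,4) (7,7) (7,7) (7,7) (7,7) (7,7) (7,7).
Under Rxf, Ada's choice at the node after In-b-L can never be reached regardless of what Ben does, so varying those choices leaves every outcome unchanged.
Holding the reachable choices fixed and varying the unreachable one freely already gives 2 equivalent strategies.
No other strategy reproduces this row, so those 2 are the full class: Rxf, Rwf.

2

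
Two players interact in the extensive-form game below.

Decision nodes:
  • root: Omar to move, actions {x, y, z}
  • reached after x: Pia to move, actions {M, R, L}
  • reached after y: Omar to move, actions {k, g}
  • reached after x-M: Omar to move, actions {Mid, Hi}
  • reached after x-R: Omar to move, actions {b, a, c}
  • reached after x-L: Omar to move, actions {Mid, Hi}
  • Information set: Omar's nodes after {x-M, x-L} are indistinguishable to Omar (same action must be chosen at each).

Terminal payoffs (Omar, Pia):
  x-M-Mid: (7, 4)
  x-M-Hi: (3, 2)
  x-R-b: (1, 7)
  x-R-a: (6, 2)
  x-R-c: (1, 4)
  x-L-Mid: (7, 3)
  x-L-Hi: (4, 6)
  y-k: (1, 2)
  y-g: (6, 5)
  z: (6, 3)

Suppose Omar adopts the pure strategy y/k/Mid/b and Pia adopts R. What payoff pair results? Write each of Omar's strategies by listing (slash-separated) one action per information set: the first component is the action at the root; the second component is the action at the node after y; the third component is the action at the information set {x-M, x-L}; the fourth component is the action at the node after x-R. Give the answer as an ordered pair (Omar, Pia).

(1, 2)

Trace the play path from the root:
  Omar plays y
  Omar plays k at [y]
→ terminal payoff (1, 2).
(Omar's choice at the information set {x-M, x-L} is never reached on this path, so it doesn't affect the outcome.)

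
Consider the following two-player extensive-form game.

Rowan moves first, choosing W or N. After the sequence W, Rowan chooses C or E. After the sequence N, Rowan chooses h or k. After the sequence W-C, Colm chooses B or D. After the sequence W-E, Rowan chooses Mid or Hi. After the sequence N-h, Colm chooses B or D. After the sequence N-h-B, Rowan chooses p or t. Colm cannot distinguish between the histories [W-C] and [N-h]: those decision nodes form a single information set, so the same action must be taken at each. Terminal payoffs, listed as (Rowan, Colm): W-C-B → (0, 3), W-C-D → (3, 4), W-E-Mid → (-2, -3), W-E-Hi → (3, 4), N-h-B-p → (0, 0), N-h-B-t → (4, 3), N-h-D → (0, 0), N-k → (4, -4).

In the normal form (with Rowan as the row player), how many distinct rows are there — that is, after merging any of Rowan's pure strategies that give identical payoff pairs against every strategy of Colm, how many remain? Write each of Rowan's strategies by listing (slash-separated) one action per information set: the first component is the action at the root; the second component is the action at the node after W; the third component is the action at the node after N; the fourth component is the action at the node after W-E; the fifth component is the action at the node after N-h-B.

Rowan has 32 pure strategies: W/C/h/Mid/p, W/C/h/Mid/t, W/C/h/Hi/p, W/C/h/Hi/t, W/C/k/Mid/p, W/C/k/Mid/t, W/C/k/Hi/p, W/C/k/Hi/t, W/E/h/Mid/p, W/E/h/Mid/t, W/E/h/Hi/p, W/E/h/Hi/t, W/E/k/Mid/p, W/E/k/Mid/t, W/E/k/Hi/p, W/E/k/Hi/t, N/C/h/Mid/p, N/C/h/Mid/t, N/C/h/Hi/p, N/C/h/Hi/t, N/C/k/Mid/p, N/C/k/Mid/t, N/C/k/Hi/p, N/C/k/Hi/t, N/E/h/Mid/p, N/E/h/Mid/t, N/E/h/Hi/p, N/E/h/Hi/t, N/E/k/Mid/p, N/E/k/Mid/t, N/E/k/Hi/p, N/E/k/Hi/t. Columns: B, D.
{W/C/h/Mid/p, W/C/h/Mid/t, W/C/h/Hi/p, W/C/h/Hi/t, W/C/k/Mid/p, W/C/k/Mid/t, W/C/k/Hi/p, W/C/k/Hi/t} → row (0,3) (3,4)
{W/E/h/Mid/p, W/E/h/Mid/t, W/E/k/Mid/p, W/E/k/Mid/t} → row (-2,-3) (-2,-3)
{W/E/h/Hi/p, W/E/h/Hi/t, W/E/k/Hi/p, W/E/k/Hi/t} → row (3,4) (3,4)
{N/C/h/Mid/p, N/C/h/Hi/p, N/E/h/Mid/p, N/E/h/Hi/p} → row (0,0) (0,0)
{N/C/h/Mid/t, N/C/h/Hi/t, N/E/h/Mid/t, N/E/h/Hi/t} → row (4,3) (0,0)
{N/C/k/Mid/p, N/C/k/Mid/t, N/C/k/Hi/p, N/C/k/Hi/t, N/E/k/Mid/p, N/E/k/Mid/t, N/E/k/Hi/p, N/E/k/Hi/t} → row (4,-4) (4,-4)
That's 6 distinct rows out of 32 strategies.

6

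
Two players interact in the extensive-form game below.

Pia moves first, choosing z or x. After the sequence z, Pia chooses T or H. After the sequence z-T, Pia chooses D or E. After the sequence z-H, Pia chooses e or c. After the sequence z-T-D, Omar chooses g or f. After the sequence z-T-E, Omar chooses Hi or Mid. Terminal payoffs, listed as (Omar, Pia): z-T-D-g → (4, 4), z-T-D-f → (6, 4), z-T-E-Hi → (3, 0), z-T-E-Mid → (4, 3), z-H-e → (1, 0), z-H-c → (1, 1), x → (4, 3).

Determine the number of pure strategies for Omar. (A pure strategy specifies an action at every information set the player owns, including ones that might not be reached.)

Omar owns the node after z-T-D with actions {g, f} — two choices.
Omar owns the node after z-T-E with actions {Hi, Mid} — two choices.
A pure strategy fixes one action at each information set independently, so the count is the product 2 × 2 = 4.
(For reference, Pia has 16 pure strategies, giving a 4×16 normal-form matrix.)

4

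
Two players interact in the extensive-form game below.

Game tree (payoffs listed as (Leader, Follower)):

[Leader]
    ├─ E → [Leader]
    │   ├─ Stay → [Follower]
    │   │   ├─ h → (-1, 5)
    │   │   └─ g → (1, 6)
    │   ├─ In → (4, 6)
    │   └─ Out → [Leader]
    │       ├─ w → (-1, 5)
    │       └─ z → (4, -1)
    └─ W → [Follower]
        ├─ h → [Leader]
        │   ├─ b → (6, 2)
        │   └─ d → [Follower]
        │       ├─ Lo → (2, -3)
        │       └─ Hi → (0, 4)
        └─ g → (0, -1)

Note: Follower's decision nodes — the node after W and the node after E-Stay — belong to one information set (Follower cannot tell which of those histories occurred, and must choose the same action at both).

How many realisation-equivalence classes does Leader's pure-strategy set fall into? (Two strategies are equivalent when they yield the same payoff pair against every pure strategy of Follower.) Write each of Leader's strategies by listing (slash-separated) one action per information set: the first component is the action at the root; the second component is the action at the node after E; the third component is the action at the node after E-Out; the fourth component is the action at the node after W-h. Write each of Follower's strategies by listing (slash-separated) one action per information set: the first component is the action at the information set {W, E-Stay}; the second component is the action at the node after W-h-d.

6

Leader has 24 pure strategies: E/Stay/w/b, E/Stay/w/d, E/Stay/z/b, E/Stay/z/d, E/In/w/b, E/In/w/d, E/In/z/b, E/In/z/d, E/Out/w/b, E/Out/w/d, E/Out/z/b, E/Out/z/d, W/Stay/w/b, W/Stay/w/d, W/Stay/z/b, W/Stay/z/d, W/In/w/b, W/In/w/d, W/In/z/b, W/In/z/d, W/Out/w/b, W/Out/w/d, W/Out/z/b, W/Out/z/d. Columns: h/Lo, h/Hi, g/Lo, g/Hi.
{E/Stay/w/b, E/Stay/w/d, E/Stay/z/b, E/Stay/z/d} → row (-1,5) (-1,5) (1,6) (1,6)
{E/In/w/b, E/In/w/d, E/In/z/b, E/In/z/d} → row (4,6) (4,6) (4,6) (4,6)
{E/Out/w/b, E/Out/w/d} → row (-1,5) (-1,5) (-1,5) (-1,5)
{E/Out/z/b, E/Out/z/d} → row (4,-1) (4,-1) (4,-1) (4,-1)
{W/Stay/w/b, W/Stay/z/b, W/In/w/b, W/In/z/b, W/Out/w/b, W/Out/z/b} → row (6,2) (6,2) (0,-1) (0,-1)
{W/Stay/w/d, W/Stay/z/d, W/In/w/d, W/In/z/d, W/Out/w/d, W/Out/z/d} → row (2,-3) (0,4) (0,-1) (0,-1)
That's 6 distinct rows out of 24 strategies.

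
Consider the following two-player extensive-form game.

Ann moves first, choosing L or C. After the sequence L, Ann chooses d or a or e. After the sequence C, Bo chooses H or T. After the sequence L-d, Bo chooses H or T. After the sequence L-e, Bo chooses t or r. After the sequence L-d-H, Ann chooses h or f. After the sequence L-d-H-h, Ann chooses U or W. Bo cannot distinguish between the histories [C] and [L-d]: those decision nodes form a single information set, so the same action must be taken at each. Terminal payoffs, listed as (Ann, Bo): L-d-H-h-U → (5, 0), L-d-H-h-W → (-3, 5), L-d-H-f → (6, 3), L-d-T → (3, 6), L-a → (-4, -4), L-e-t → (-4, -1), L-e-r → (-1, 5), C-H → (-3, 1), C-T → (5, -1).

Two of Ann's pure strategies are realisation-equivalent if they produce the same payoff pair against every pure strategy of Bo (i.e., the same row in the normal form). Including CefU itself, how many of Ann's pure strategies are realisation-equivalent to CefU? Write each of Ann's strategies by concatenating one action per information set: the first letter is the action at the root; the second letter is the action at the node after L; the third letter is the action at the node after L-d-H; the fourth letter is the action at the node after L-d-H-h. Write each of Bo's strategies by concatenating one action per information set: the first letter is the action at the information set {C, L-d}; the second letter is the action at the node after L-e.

12

Row for CefU (columns Ht, Hr, Tt, Tr): (-3,1) (-3,1) (5,-1) (5,-1).
Under CefU, Ann's choice at the node after L and at the node after L-d-H and at the node after L-d-H-h can never be reached regardless of what Bo does, so varying those choices leaves every outcome unchanged.
Holding the reachable choices fixed and varying the unreachable ones freely already gives 3 × 2 × 2 = 12 equivalent strategies.
No other strategy reproduces this row, so those 12 are the full class: CdhU, CdhW, CdfU, CdfW, CahU, CahW, CafU, CafW, CehU, CehW, CefU, CefW.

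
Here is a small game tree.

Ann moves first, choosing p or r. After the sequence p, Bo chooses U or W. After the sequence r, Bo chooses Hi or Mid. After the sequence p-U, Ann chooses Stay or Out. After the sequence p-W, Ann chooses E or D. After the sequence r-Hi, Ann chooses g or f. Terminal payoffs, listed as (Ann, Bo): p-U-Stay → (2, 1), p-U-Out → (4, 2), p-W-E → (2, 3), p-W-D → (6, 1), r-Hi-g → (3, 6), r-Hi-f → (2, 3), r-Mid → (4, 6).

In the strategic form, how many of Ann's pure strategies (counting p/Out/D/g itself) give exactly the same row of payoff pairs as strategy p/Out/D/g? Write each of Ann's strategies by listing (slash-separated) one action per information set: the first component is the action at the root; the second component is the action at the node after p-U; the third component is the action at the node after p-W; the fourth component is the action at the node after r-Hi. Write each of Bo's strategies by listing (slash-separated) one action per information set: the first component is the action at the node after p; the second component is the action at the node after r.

Row for p/Out/D/g (columns U/Hi, U/Mid, W/Hi, W/Mid): (4,2) (4,2) (6,1) (6,1).
Under p/Out/D/g, Ann's choice at the node after r-Hi can never be reached regardless of what Bo does, so varying those choices leaves every outcome unchanged.
Holding the reachable choices fixed and varying the unreachable one freely already gives 2 equivalent strategies.
No other strategy reproduces this row, so those 2 are the full class: p/Out/D/g, p/Out/D/f.

2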